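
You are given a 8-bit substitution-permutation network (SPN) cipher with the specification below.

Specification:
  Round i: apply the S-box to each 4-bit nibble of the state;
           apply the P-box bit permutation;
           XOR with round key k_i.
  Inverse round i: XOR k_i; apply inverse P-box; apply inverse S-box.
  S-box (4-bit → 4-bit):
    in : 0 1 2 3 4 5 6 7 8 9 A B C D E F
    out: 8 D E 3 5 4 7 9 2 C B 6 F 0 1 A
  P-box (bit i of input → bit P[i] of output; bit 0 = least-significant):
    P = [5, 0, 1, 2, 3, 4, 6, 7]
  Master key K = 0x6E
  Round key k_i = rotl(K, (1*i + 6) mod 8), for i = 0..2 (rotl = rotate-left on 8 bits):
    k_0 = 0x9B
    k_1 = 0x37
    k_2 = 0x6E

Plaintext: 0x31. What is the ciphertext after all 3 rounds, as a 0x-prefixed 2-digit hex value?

s_0 = plaintext = 0x31
s_1 = Round(s_0, k_0) = 0xA5
s_2 = Round(s_1, k_1) = 0xAD
s_3 = Round(s_2, k_2) = 0xF6

0xF6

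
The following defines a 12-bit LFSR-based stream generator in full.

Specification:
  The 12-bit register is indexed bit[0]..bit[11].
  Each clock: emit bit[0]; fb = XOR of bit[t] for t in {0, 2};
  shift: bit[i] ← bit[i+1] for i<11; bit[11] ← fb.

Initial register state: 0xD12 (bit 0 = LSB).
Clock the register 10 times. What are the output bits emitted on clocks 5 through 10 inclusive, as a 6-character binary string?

reg_0 = 0xD12
clock 1: out=0, reg = 0x689
clock 2: out=1, reg = 0xB44
clock 3: out=0, reg = 0xDA2
clock 4: out=0, reg = 0x6D1
clock 5: out=1, reg = 0xB68
clock 6: out=0, reg = 0x5B4
clock 7: out=0, reg = 0xADA
clock 8: out=0, reg = 0x56D
clock 9: out=1, reg = 0x2B6
clock 10: out=0, reg = 0x95B

100010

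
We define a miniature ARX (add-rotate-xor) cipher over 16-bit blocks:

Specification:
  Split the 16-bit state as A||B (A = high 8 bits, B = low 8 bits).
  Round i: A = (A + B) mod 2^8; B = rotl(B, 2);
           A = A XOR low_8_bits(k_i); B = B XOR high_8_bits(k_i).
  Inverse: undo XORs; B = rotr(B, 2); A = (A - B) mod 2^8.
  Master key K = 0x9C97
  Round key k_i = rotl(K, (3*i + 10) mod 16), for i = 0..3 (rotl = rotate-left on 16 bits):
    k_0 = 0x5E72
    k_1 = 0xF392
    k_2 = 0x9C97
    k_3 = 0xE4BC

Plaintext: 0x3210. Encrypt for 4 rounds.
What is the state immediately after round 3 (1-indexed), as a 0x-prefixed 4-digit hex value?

0xF0B2

s_0 = plaintext = 0x3210
s_1 = Round(s_0, k_0) = 0x301E
s_2 = Round(s_1, k_1) = 0xDC8B
s_3 = Round(s_2, k_2) = 0xF0B2
s_4 = Round(s_3, k_3) = 0x1E2E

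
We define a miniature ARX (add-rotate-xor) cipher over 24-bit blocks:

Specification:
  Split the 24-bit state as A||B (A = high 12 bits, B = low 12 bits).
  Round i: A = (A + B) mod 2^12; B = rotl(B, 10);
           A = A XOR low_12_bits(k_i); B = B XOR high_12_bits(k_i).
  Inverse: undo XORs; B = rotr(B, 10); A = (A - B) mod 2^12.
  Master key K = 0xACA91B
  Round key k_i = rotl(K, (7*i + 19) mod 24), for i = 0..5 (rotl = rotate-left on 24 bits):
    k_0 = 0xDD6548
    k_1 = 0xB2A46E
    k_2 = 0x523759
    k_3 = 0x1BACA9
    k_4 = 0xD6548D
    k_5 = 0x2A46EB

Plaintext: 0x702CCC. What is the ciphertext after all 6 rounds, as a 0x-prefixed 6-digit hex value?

0x357E0E

s_0 = plaintext = 0x702CCC
s_1 = Round(s_0, k_0) = 0x686EE5
s_2 = Round(s_1, k_1) = 0x105C93
s_3 = Round(s_2, k_2) = 0xAC1A07
s_4 = Round(s_3, k_3) = 0x861F3B
s_5 = Round(s_4, k_4) = 0x3112AB
s_6 = Round(s_5, k_5) = 0x357E0E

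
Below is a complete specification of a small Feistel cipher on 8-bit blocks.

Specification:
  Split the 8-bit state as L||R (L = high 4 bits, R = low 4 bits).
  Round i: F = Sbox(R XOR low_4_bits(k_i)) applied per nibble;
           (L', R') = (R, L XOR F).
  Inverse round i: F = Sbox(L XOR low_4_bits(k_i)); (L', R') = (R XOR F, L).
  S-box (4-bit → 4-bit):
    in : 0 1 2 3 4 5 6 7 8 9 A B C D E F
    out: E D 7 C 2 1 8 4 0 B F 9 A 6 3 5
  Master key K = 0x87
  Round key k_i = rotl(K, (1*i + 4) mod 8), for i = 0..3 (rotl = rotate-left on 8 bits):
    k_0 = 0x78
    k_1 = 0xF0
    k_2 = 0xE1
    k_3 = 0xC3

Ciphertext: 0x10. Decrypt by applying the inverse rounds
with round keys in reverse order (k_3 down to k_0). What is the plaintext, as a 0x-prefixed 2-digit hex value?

0xBC

s_0 = ciphertext = 0x10
s_1 = InvRound(s_0, k_3) = 0x71
s_2 = InvRound(s_1, k_2) = 0x97
s_3 = InvRound(s_2, k_1) = 0xC9
s_4 = InvRound(s_3, k_0) = 0xBC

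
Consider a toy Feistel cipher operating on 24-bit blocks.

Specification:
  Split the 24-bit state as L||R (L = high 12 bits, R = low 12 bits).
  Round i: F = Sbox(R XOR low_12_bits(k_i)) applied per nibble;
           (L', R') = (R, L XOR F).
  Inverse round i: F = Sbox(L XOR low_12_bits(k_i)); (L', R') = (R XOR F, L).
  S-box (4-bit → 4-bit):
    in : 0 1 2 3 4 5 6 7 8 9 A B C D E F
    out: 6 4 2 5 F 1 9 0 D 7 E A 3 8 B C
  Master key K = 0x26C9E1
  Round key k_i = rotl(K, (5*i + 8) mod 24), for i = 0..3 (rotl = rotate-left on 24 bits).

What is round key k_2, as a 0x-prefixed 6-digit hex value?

K = 0x26C9E1
k_0 = rotl(K, (5*0+8) mod 24) = rotl(K, 8) = 0xC9E126
k_1 = rotl(K, (5*1+8) mod 24) = rotl(K, 13) = 0x3C24D9
k_2 = rotl(K, (5*2+8) mod 24) = rotl(K, 18) = 0x849B27

0x849B27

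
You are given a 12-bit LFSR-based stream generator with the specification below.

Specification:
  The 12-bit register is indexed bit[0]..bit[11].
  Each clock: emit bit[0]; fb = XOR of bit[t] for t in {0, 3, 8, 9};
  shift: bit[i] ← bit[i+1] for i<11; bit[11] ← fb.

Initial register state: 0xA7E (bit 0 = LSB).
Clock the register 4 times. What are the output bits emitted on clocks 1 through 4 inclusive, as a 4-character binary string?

0111

reg_0 = 0xA7E
clock 1: out=0, reg = 0x53F
clock 2: out=1, reg = 0xA9F
clock 3: out=1, reg = 0xD4F
clock 4: out=1, reg = 0xEA7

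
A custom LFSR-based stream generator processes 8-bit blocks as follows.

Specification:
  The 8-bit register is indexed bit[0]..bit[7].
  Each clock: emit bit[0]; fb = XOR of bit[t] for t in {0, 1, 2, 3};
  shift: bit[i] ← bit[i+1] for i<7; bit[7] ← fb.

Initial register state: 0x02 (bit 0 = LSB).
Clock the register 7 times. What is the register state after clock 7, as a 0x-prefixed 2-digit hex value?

reg_0 = 0x02
clock 1: out=0, reg = 0x81
clock 2: out=1, reg = 0xC0
clock 3: out=0, reg = 0x60
clock 4: out=0, reg = 0x30
clock 5: out=0, reg = 0x18
clock 6: out=0, reg = 0x8C
clock 7: out=0, reg = 0x46

0x46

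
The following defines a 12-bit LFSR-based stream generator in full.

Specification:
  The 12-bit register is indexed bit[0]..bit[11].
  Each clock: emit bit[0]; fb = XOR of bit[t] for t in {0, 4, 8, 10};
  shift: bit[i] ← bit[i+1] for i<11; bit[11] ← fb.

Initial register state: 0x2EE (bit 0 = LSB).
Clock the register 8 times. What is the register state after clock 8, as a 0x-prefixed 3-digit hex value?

reg_0 = 0x2EE
clock 1: out=0, reg = 0x177
clock 2: out=1, reg = 0x8BB
clock 3: out=1, reg = 0x45D
clock 4: out=1, reg = 0xA2E
clock 5: out=0, reg = 0x517
clock 6: out=1, reg = 0x28B
clock 7: out=1, reg = 0x945
clock 8: out=1, reg = 0x4A2

0x4A2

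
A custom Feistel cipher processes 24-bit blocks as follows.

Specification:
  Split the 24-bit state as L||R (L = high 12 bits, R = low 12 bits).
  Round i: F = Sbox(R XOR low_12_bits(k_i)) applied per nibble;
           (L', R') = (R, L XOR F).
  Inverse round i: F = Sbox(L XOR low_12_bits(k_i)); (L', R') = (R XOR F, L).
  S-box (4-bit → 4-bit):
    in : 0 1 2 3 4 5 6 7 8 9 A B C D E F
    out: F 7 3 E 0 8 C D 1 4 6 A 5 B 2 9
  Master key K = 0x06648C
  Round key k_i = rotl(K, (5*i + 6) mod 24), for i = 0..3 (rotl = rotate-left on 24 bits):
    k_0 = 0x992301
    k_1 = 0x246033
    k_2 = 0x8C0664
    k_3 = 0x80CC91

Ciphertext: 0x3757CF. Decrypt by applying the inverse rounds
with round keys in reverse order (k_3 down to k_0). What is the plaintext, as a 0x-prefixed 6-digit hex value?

s_0 = ciphertext = 0x3757CF
s_1 = InvRound(s_0, k_3) = 0xEEF375
s_2 = InvRound(s_1, k_2) = 0x26FEEF
s_3 = InvRound(s_2, k_1) = 0xD6A26F
s_4 = InvRound(s_3, k_0) = 0x0A5D6A

0x0A5D6A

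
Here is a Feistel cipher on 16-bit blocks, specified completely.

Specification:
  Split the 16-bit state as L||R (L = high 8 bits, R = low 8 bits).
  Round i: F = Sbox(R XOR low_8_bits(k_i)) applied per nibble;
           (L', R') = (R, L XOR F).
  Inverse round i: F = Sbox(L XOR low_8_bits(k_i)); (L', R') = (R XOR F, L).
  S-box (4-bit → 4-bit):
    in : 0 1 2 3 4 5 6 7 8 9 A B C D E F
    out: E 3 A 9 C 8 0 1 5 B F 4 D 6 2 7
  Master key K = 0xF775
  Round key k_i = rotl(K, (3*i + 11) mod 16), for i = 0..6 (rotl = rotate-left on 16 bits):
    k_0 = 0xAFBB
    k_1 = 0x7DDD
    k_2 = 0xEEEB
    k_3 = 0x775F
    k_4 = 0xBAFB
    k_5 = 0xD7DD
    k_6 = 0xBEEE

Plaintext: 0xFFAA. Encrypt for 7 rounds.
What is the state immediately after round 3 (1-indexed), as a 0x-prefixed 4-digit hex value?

s_0 = plaintext = 0xFFAA
s_1 = Round(s_0, k_0) = 0xAACC
s_2 = Round(s_1, k_1) = 0xCC99
s_3 = Round(s_2, k_2) = 0x99D6
s_4 = Round(s_3, k_3) = 0xD6C2
s_5 = Round(s_4, k_4) = 0xC24D
s_6 = Round(s_5, k_5) = 0x4D7C
s_7 = Round(s_6, k_6) = 0x7CF7

0x99D6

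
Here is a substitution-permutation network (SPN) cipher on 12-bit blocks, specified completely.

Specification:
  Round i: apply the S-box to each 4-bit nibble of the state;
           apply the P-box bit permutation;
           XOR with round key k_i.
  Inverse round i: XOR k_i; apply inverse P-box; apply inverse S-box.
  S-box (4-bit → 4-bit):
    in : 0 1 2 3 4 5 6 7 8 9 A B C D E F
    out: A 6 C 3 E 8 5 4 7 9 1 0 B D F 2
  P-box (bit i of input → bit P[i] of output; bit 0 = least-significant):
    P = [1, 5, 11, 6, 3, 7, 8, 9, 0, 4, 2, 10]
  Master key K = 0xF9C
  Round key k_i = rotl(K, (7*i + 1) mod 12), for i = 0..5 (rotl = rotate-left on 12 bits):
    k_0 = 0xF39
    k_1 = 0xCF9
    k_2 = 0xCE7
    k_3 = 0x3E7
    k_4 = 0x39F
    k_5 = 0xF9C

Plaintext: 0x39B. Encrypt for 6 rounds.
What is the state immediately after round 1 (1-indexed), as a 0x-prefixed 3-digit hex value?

s_0 = plaintext = 0x39B
s_1 = Round(s_0, k_0) = 0xD20
s_2 = Round(s_1, k_1) = 0xB9C
s_3 = Round(s_2, k_2) = 0xE8D
s_4 = Round(s_3, k_3) = 0xE38
s_5 = Round(s_4, k_4) = 0xF20
s_6 = Round(s_5, k_5) = 0xCEC

0xD20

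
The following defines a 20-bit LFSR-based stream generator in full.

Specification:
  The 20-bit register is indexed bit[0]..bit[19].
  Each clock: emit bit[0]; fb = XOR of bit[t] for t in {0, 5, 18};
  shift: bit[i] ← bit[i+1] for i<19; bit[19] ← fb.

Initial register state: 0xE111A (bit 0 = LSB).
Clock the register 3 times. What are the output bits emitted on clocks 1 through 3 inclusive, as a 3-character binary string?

010

reg_0 = 0xE111A
clock 1: out=0, reg = 0xF088D
clock 2: out=1, reg = 0x78446
clock 3: out=0, reg = 0xBC223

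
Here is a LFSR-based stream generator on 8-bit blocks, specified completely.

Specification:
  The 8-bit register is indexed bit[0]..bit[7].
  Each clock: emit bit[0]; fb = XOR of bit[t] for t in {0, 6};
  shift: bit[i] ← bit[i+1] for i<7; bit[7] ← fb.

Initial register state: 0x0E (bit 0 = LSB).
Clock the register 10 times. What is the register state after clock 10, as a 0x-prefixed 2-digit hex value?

0xD5

reg_0 = 0x0E
clock 1: out=0, reg = 0x07
clock 2: out=1, reg = 0x83
clock 3: out=1, reg = 0xC1
clock 4: out=1, reg = 0x60
clock 5: out=0, reg = 0xB0
clock 6: out=0, reg = 0x58
clock 7: out=0, reg = 0xAC
clock 8: out=0, reg = 0x56
clock 9: out=0, reg = 0xAB
clock 10: out=1, reg = 0xD5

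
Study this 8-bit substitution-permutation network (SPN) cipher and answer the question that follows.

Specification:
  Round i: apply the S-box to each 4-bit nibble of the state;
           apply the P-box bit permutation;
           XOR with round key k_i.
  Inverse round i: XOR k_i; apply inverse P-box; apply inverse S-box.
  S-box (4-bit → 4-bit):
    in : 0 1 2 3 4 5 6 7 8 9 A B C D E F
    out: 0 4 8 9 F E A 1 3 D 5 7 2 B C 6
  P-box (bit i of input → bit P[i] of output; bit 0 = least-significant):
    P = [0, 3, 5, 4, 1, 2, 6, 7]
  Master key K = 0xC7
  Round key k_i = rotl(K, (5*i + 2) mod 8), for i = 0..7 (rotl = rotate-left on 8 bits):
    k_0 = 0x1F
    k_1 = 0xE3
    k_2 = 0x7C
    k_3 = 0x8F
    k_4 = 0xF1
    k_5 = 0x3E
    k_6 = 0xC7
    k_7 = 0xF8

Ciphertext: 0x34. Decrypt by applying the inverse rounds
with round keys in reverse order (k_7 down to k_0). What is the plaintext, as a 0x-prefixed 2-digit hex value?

0x4D

s_0 = ciphertext = 0x34
s_1 = InvRound(s_0, k_7) = 0x5C
s_2 = InvRound(s_1, k_6) = 0x3D
s_3 = InvRound(s_2, k_5) = 0x77
s_4 = InvRound(s_3, k_4) = 0xD0
s_5 = InvRound(s_4, k_3) = 0xBD
s_6 = InvRound(s_5, k_2) = 0xE7
s_7 = InvRound(s_6, k_1) = 0xC0
s_8 = InvRound(s_7, k_0) = 0x4D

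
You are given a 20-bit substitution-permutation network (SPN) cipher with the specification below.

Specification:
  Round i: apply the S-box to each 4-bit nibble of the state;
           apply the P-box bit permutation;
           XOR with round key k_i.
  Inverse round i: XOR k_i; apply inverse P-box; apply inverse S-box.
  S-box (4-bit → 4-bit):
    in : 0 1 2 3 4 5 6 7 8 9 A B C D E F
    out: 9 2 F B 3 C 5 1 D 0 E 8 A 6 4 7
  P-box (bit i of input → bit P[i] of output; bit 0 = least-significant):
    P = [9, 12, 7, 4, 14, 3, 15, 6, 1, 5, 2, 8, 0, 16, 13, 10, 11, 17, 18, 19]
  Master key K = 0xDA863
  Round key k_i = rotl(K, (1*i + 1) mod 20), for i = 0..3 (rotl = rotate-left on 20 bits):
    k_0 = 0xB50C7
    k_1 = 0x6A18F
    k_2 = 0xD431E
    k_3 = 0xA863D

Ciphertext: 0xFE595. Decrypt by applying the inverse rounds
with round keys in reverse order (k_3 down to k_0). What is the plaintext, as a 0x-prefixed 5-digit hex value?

0x2ABED

s_0 = ciphertext = 0xFE595
s_1 = InvRound(s_0, k_3) = 0xEDC46
s_2 = InvRound(s_1, k_2) = 0x4CBA3
s_3 = InvRound(s_2, k_1) = 0x4ED47
s_4 = InvRound(s_3, k_0) = 0x2ABED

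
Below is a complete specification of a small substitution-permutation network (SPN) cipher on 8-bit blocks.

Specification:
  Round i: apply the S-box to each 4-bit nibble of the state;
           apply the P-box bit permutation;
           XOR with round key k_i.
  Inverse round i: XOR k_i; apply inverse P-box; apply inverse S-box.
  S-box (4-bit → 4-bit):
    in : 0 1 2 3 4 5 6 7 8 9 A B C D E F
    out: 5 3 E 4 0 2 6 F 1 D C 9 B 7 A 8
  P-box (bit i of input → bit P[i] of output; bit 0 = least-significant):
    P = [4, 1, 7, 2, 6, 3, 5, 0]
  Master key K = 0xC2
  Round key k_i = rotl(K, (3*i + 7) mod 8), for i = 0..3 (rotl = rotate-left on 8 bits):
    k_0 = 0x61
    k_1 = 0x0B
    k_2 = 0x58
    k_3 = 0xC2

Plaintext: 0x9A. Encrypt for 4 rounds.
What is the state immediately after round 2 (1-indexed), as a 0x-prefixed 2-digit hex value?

0x4B

s_0 = plaintext = 0x9A
s_1 = Round(s_0, k_0) = 0x84
s_2 = Round(s_1, k_1) = 0x4B
s_3 = Round(s_2, k_2) = 0x4C
s_4 = Round(s_3, k_3) = 0xD4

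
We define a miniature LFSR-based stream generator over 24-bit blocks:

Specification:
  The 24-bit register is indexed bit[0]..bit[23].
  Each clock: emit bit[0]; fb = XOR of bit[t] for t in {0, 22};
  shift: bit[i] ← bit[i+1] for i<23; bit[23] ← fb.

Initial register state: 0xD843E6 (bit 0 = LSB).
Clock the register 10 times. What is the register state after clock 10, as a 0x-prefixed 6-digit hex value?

0x987610

reg_0 = 0xD843E6
clock 1: out=0, reg = 0xEC21F3
clock 2: out=1, reg = 0x7610F9
clock 3: out=1, reg = 0x3B087C
clock 4: out=0, reg = 0x1D843E
clock 5: out=0, reg = 0x0EC21F
clock 6: out=1, reg = 0x87610F
clock 7: out=1, reg = 0xC3B087
clock 8: out=1, reg = 0x61D843
clock 9: out=1, reg = 0x30EC21
clock 10: out=1, reg = 0x987610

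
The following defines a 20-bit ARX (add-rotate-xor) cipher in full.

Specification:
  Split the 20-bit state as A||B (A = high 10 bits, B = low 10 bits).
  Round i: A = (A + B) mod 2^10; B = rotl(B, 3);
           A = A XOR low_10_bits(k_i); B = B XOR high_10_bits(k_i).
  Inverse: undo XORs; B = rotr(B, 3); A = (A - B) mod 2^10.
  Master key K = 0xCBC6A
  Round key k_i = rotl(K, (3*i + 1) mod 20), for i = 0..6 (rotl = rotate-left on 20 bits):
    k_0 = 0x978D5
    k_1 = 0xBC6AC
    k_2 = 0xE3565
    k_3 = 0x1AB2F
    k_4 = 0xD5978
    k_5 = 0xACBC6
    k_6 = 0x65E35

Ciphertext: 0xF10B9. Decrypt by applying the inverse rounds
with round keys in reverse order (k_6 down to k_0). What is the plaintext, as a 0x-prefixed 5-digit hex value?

s_0 = ciphertext = 0xF10B9
s_1 = InvRound(s_0, k_6) = 0xB3325
s_2 = InvRound(s_1, k_5) = 0x563B2
s_3 = InvRound(s_2, k_4) = 0x8121C
s_4 = InvRound(s_3, k_3) = 0x7774E
s_5 = InvRound(s_4, k_2) = 0xC8198
s_6 = InvRound(s_5, k_1) = 0x27CED
s_7 = InvRound(s_6, k_0) = 0x9D1D6

0x9D1D6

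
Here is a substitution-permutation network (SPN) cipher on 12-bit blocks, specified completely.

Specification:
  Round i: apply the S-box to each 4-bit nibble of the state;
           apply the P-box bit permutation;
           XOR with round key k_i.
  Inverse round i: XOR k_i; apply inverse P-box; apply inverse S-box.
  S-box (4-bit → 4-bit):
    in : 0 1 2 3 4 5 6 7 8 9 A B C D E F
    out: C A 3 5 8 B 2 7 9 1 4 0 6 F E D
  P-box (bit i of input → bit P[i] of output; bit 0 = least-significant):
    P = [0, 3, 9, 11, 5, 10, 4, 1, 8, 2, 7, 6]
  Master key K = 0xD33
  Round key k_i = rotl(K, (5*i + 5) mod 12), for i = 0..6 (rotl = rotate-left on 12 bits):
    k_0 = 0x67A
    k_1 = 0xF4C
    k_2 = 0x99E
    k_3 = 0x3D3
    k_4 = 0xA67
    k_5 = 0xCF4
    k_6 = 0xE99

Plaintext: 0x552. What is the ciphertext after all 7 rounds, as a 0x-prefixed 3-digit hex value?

0xCAA

s_0 = plaintext = 0x552
s_1 = Round(s_0, k_0) = 0x315
s_2 = Round(s_1, k_1) = 0x2C7
s_3 = Round(s_2, k_2) = 0xE83
s_4 = Round(s_3, k_3) = 0x134
s_5 = Round(s_4, k_4) = 0x213
s_6 = Round(s_5, k_5) = 0xBF3
s_7 = Round(s_6, k_6) = 0xCAA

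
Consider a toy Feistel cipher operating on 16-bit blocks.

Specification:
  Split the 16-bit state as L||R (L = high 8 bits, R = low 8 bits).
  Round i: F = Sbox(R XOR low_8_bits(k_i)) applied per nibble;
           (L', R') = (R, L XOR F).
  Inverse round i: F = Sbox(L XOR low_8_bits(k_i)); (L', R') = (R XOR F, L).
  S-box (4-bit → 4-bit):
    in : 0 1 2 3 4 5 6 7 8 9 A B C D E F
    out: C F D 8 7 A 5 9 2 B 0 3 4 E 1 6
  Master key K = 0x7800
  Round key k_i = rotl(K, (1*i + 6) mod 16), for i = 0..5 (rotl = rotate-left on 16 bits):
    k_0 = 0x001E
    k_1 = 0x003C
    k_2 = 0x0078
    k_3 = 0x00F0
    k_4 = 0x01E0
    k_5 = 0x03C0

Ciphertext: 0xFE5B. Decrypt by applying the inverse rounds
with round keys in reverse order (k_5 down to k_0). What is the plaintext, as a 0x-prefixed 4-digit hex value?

0x6CAB

s_0 = ciphertext = 0xFE5B
s_1 = InvRound(s_0, k_5) = 0xDAFE
s_2 = InvRound(s_1, k_4) = 0x7EDA
s_3 = InvRound(s_2, k_3) = 0xFB7E
s_4 = InvRound(s_3, k_2) = 0x56FB
s_5 = InvRound(s_4, k_1) = 0xAB56
s_6 = InvRound(s_5, k_0) = 0x6CAB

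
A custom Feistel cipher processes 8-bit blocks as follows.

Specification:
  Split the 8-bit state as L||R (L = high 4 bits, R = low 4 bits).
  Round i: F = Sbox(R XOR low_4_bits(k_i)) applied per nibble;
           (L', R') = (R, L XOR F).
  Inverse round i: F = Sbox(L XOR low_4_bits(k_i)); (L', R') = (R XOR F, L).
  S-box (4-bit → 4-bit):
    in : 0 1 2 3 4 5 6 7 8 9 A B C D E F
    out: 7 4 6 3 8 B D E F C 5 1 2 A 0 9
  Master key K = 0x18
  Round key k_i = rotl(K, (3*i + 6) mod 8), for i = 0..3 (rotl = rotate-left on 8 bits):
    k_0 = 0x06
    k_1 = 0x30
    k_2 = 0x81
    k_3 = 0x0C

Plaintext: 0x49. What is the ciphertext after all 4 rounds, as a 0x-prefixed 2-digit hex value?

s_0 = plaintext = 0x49
s_1 = Round(s_0, k_0) = 0x9D
s_2 = Round(s_1, k_1) = 0xD3
s_3 = Round(s_2, k_2) = 0x3B
s_4 = Round(s_3, k_3) = 0xBD

0xBD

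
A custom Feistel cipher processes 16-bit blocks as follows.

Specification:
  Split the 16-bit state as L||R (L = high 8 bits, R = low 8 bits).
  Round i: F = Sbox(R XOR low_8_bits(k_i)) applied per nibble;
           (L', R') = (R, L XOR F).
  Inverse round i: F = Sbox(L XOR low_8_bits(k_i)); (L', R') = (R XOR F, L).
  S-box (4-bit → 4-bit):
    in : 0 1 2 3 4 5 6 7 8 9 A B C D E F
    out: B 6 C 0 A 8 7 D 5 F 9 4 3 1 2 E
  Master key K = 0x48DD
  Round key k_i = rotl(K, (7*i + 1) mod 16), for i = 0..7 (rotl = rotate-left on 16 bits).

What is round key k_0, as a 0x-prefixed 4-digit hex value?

K = 0x48DD
k_0 = rotl(K, (7*0+1) mod 16) = rotl(K, 1) = 0x91BA

0x91BA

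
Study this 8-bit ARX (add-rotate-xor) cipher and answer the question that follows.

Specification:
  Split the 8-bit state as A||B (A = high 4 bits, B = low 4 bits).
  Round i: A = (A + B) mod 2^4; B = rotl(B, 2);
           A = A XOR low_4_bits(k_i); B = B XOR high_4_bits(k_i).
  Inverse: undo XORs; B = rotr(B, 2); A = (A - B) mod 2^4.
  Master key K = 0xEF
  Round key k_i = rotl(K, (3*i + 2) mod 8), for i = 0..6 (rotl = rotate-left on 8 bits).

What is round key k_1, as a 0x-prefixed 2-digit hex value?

K = 0xEF
k_0 = rotl(K, (3*0+2) mod 8) = rotl(K, 2) = 0xBF
k_1 = rotl(K, (3*1+2) mod 8) = rotl(K, 5) = 0xFD

0xFD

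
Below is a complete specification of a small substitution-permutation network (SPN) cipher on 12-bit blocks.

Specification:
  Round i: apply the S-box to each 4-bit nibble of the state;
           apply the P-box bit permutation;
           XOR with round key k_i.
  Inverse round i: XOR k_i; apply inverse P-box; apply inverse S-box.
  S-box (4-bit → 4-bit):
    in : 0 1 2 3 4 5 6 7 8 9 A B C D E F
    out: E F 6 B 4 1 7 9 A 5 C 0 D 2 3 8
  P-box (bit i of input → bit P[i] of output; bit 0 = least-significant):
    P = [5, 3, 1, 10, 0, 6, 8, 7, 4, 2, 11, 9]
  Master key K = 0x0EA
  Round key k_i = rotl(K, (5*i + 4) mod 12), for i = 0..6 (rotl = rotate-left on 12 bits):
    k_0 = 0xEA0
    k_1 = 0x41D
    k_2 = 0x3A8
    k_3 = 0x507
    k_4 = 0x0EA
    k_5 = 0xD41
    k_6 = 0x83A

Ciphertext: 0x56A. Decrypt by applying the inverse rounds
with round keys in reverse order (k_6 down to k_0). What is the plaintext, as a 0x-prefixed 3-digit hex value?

0x55E

s_0 = ciphertext = 0x56A
s_1 = InvRound(s_0, k_6) = 0x92F
s_2 = InvRound(s_1, k_5) = 0xDD1
s_3 = InvRound(s_2, k_4) = 0x991
s_4 = InvRound(s_3, k_3) = 0x6FA
s_5 = InvRound(s_4, k_2) = 0x52A
s_6 = InvRound(s_5, k_1) = 0xE99
s_7 = InvRound(s_6, k_0) = 0x55E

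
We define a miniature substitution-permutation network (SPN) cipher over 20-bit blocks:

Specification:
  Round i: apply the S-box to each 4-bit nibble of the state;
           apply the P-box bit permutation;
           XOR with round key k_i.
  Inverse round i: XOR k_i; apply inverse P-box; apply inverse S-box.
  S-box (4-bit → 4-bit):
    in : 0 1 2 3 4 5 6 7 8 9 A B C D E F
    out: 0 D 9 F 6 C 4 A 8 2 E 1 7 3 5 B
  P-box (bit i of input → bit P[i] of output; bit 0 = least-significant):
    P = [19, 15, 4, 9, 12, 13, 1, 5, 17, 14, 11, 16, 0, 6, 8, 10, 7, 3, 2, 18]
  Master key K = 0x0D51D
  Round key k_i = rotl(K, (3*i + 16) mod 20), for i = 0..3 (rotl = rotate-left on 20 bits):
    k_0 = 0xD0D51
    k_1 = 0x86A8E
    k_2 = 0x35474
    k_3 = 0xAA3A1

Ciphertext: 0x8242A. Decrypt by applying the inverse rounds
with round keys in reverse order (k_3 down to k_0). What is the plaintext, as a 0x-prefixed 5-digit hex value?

s_0 = ciphertext = 0x8242A
s_1 = InvRound(s_0, k_3) = 0xD1B67
s_2 = InvRound(s_1, k_2) = 0x81C61
s_3 = InvRound(s_2, k_1) = 0xCF938
s_4 = InvRound(s_3, k_0) = 0x9F7F9

0x9F7F9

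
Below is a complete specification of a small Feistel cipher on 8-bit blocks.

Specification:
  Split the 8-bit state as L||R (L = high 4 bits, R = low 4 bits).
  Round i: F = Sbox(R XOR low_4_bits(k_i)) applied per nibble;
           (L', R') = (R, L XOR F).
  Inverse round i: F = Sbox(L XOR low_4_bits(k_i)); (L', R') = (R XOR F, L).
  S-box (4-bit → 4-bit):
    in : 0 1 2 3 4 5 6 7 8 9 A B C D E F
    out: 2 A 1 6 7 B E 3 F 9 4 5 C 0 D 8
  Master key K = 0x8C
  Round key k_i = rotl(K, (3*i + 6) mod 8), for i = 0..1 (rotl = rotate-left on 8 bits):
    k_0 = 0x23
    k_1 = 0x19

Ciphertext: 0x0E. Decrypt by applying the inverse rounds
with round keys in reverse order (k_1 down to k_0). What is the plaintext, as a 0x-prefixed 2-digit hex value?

s_0 = ciphertext = 0x0E
s_1 = InvRound(s_0, k_1) = 0x70
s_2 = InvRound(s_1, k_0) = 0x77

0x77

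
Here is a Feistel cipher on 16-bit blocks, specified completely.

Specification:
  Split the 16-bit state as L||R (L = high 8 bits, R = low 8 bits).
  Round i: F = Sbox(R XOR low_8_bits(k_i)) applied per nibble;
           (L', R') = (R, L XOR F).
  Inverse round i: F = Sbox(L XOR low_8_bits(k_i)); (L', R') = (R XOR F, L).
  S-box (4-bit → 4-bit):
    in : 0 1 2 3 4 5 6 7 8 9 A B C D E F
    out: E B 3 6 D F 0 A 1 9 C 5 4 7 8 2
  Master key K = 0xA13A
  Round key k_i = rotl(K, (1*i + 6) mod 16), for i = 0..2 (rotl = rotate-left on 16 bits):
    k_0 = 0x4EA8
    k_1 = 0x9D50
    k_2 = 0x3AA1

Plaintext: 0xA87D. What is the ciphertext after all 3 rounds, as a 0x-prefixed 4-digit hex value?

0x6797

s_0 = plaintext = 0xA87D
s_1 = Round(s_0, k_0) = 0x7DD7
s_2 = Round(s_1, k_1) = 0xD767
s_3 = Round(s_2, k_2) = 0x6797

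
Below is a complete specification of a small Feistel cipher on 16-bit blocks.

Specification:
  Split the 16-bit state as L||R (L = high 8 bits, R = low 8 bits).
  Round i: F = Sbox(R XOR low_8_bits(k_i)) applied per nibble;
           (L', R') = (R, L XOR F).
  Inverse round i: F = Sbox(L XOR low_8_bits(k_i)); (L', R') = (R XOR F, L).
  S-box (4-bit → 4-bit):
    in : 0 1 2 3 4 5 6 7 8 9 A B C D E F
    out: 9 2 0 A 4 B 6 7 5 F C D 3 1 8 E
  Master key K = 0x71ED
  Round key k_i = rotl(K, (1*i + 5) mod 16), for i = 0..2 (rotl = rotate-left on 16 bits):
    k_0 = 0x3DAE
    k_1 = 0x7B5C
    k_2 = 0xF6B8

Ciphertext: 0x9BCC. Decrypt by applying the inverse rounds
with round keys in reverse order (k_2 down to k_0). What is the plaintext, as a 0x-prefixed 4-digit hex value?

0xF967

s_0 = ciphertext = 0x9BCC
s_1 = InvRound(s_0, k_2) = 0xC69B
s_2 = InvRound(s_1, k_1) = 0x67C6
s_3 = InvRound(s_2, k_0) = 0xF967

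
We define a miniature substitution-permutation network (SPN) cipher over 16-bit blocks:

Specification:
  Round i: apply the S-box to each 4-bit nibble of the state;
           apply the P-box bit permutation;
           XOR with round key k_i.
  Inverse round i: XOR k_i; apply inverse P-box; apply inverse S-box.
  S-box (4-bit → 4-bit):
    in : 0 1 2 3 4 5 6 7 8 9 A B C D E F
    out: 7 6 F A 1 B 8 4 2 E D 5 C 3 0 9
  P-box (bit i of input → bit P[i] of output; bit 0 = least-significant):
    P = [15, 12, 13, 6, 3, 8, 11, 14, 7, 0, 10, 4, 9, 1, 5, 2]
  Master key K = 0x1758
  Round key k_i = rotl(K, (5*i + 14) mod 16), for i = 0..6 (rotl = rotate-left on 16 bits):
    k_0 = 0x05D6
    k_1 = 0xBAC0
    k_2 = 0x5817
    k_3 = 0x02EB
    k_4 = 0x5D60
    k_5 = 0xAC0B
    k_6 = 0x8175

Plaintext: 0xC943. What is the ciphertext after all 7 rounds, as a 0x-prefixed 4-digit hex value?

s_0 = plaintext = 0xC943
s_1 = Round(s_0, k_0) = 0x11AB
s_2 = Round(s_1, k_1) = 0x56EB
s_3 = Round(s_2, k_2) = 0xFA01
s_4 = Round(s_3, k_3) = 0x3D77
s_5 = Round(s_4, k_4) = 0x75E7
s_6 = Round(s_5, k_5) = 0x8CBA
s_7 = Round(s_6, k_6) = 0x2D2F

0x2D2F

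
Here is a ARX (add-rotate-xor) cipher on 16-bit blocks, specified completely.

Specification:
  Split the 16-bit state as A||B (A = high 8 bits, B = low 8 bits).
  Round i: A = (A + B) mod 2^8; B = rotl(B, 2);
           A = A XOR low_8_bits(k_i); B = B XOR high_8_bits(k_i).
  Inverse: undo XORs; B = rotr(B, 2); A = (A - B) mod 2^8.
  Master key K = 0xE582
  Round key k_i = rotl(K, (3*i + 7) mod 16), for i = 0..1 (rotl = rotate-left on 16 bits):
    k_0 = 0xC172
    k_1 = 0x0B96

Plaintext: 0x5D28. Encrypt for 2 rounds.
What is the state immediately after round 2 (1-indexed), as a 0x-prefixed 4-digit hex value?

s_0 = plaintext = 0x5D28
s_1 = Round(s_0, k_0) = 0xF761
s_2 = Round(s_1, k_1) = 0xCE8E

0xCE8E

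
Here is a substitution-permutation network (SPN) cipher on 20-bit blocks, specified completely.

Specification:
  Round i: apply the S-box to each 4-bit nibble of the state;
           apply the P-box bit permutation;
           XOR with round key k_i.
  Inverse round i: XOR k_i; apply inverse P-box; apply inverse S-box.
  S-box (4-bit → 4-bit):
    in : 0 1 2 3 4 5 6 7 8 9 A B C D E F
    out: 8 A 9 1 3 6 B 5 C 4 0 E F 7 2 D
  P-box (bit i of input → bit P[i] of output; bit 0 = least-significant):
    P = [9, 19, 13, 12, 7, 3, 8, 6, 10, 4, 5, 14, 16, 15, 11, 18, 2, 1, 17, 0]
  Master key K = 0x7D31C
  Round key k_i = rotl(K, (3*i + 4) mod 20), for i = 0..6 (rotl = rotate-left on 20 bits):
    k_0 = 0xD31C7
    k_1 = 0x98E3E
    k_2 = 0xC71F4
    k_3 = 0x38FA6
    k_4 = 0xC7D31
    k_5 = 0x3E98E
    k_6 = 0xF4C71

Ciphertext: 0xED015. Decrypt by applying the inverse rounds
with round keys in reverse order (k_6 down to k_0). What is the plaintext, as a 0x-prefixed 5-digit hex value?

s_0 = ciphertext = 0xED015
s_1 = InvRound(s_0, k_6) = 0x3D700
s_2 = InvRound(s_1, k_5) = 0x4934F
s_3 = InvRound(s_2, k_4) = 0x45C1D
s_4 = InvRound(s_3, k_3) = 0xB6BD2
s_5 = InvRound(s_4, k_2) = 0xDF9A2
s_6 = InvRound(s_5, k_1) = 0x306DF
s_7 = InvRound(s_6, k_0) = 0x9045C

0x9045C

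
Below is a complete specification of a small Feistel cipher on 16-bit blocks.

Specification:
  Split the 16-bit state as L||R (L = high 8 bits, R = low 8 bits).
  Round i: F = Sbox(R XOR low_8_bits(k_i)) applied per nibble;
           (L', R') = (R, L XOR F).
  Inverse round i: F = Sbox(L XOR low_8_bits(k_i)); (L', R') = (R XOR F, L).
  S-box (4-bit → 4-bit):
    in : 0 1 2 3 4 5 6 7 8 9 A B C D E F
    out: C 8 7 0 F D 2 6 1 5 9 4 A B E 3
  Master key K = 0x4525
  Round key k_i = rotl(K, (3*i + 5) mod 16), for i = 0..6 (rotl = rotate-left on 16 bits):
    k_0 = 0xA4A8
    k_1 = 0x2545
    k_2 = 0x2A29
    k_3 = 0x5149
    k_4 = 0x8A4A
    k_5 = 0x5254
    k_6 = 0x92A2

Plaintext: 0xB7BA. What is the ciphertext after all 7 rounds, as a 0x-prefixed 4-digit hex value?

s_0 = plaintext = 0xB7BA
s_1 = Round(s_0, k_0) = 0xBA30
s_2 = Round(s_1, k_1) = 0x30D7
s_3 = Round(s_2, k_2) = 0xD70E
s_4 = Round(s_3, k_3) = 0x0E21
s_5 = Round(s_4, k_4) = 0x212A
s_6 = Round(s_5, k_5) = 0x2A4F
s_7 = Round(s_6, k_6) = 0x4FC1

0x4FC1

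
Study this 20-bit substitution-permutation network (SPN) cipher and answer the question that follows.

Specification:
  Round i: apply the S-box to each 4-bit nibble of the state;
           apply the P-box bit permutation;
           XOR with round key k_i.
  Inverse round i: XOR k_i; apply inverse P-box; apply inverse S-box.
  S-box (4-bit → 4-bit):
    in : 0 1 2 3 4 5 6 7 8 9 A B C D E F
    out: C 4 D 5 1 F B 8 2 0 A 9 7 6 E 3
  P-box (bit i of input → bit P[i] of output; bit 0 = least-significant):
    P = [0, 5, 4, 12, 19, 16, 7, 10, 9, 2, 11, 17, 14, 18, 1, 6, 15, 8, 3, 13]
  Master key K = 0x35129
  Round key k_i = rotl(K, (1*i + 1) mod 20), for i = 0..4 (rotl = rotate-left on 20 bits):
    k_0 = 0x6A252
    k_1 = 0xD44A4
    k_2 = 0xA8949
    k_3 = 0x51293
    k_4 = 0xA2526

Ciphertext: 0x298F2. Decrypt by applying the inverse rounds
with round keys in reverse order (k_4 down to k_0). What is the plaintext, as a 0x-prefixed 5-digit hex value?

s_0 = ciphertext = 0x298F2
s_1 = InvRound(s_0, k_4) = 0x67D20
s_2 = InvRound(s_1, k_3) = 0xA32EC
s_3 = InvRound(s_2, k_2) = 0x69C16
s_4 = InvRound(s_3, k_1) = 0x430CE
s_5 = InvRound(s_4, k_0) = 0x39610

0x39610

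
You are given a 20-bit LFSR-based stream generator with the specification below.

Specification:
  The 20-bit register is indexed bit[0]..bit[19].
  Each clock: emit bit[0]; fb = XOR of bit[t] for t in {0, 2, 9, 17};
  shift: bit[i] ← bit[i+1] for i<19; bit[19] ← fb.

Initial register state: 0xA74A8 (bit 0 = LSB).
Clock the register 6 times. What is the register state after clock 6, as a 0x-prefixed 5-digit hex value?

0x569D2

reg_0 = 0xA74A8
clock 1: out=0, reg = 0xD3A54
clock 2: out=0, reg = 0x69D2A
clock 3: out=0, reg = 0xB4E95
clock 4: out=1, reg = 0x5A74A
clock 5: out=0, reg = 0xAD3A5
clock 6: out=1, reg = 0x569D2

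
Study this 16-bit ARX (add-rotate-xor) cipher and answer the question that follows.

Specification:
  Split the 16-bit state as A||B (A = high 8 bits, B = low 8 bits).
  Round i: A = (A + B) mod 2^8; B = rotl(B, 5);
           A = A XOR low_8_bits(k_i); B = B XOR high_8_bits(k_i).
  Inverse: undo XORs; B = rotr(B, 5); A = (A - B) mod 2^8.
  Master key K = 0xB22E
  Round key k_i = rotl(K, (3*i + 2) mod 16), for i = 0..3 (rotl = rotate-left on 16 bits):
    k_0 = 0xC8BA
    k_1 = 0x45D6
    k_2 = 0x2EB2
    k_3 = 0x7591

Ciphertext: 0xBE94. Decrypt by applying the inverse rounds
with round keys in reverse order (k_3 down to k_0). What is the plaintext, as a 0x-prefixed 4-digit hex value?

s_0 = ciphertext = 0xBE94
s_1 = InvRound(s_0, k_3) = 0x200F
s_2 = InvRound(s_1, k_2) = 0x8909
s_3 = InvRound(s_2, k_1) = 0xFD62
s_4 = InvRound(s_3, k_0) = 0xF255

0xF255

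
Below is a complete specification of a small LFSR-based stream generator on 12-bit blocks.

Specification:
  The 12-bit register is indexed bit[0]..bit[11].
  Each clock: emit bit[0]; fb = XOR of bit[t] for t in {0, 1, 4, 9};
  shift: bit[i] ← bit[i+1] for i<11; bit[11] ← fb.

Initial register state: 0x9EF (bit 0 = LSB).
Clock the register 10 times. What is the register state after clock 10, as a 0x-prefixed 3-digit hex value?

reg_0 = 0x9EF
clock 1: out=1, reg = 0x4F7
clock 2: out=1, reg = 0xA7B
clock 3: out=1, reg = 0x53D
clock 4: out=1, reg = 0x29E
clock 5: out=0, reg = 0x94F
clock 6: out=1, reg = 0x4A7
clock 7: out=1, reg = 0x253
clock 8: out=1, reg = 0x129
clock 9: out=1, reg = 0x894
clock 10: out=0, reg = 0xC4A

0xC4A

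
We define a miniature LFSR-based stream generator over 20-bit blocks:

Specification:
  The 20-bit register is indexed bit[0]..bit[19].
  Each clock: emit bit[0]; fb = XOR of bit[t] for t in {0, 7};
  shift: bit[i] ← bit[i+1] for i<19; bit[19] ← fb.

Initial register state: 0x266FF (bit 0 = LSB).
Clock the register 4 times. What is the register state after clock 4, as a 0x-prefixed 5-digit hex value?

reg_0 = 0x266FF
clock 1: out=1, reg = 0x1337F
clock 2: out=1, reg = 0x899BF
clock 3: out=1, reg = 0x44CDF
clock 4: out=1, reg = 0x2266F

0x2266F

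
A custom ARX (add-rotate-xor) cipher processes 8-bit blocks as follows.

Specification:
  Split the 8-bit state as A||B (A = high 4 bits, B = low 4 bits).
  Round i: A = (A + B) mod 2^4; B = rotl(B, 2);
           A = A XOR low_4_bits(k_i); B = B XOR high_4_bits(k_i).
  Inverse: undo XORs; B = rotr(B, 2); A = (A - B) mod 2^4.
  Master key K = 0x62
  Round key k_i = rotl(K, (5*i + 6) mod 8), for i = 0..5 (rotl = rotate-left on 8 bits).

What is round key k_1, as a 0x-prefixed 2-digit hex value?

0x13

K = 0x62
k_0 = rotl(K, (5*0+6) mod 8) = rotl(K, 6) = 0x98
k_1 = rotl(K, (5*1+6) mod 8) = rotl(K, 3) = 0x13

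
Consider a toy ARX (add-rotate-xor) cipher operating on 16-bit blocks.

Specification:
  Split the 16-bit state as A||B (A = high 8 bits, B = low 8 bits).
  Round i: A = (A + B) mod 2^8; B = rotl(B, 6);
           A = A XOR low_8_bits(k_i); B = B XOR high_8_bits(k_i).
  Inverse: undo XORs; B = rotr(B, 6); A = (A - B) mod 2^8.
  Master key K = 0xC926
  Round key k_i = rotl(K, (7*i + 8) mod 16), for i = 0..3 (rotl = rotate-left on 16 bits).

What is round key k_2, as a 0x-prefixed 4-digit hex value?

K = 0xC926
k_0 = rotl(K, (7*0+8) mod 16) = rotl(K, 8) = 0x26C9
k_1 = rotl(K, (7*1+8) mod 16) = rotl(K, 15) = 0x6493
k_2 = rotl(K, (7*2+8) mod 16) = rotl(K, 6) = 0x49B2

0x49B2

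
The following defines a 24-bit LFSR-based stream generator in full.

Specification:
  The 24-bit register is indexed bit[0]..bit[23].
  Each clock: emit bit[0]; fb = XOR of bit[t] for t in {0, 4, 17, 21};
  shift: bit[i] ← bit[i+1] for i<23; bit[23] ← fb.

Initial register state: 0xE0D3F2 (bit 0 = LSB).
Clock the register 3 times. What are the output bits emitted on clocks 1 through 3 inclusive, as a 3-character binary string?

reg_0 = 0xE0D3F2
clock 1: out=0, reg = 0x7069F9
clock 2: out=1, reg = 0xB834FC
clock 3: out=0, reg = 0x5C1A7E

010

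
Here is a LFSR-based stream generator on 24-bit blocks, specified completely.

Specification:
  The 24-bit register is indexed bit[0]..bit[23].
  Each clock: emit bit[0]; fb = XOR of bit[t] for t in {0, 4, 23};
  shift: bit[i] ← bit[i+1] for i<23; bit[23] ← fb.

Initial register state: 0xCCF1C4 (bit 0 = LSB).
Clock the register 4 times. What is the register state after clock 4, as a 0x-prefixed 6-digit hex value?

reg_0 = 0xCCF1C4
clock 1: out=0, reg = 0xE678E2
clock 2: out=0, reg = 0xF33C71
clock 3: out=1, reg = 0xF99E38
clock 4: out=0, reg = 0x7CCF1C

0x7CCF1C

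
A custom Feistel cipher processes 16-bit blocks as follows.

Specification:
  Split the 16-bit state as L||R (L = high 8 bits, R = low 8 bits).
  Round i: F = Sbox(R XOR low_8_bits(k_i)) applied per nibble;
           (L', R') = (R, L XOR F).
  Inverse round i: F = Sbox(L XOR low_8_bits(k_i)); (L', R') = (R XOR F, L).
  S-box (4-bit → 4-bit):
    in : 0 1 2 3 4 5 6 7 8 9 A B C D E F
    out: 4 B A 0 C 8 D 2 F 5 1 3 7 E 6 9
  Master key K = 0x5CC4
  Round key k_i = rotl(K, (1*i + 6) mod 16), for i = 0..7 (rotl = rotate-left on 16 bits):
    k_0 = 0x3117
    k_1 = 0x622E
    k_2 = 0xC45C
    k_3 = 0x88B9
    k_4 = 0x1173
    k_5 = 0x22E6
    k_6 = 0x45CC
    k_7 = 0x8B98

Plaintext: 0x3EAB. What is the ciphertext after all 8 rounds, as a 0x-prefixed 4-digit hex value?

0xE9E4

s_0 = plaintext = 0x3EAB
s_1 = Round(s_0, k_0) = 0xAB09
s_2 = Round(s_1, k_1) = 0x0909
s_3 = Round(s_2, k_2) = 0x0981
s_4 = Round(s_3, k_3) = 0x8106
s_5 = Round(s_4, k_4) = 0x06A9
s_6 = Round(s_5, k_5) = 0xA9CF
s_7 = Round(s_6, k_6) = 0xCFE9
s_8 = Round(s_7, k_7) = 0xE9E4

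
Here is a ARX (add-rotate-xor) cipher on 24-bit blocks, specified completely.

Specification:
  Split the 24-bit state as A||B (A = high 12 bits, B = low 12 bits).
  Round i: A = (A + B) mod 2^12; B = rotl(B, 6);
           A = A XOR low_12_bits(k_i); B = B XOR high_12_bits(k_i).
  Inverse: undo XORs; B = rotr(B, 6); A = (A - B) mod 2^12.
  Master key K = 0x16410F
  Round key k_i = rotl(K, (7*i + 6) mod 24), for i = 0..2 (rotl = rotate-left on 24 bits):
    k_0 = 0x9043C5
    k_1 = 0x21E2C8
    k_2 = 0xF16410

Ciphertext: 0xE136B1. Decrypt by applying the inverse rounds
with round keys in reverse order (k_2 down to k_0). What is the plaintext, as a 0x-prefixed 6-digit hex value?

s_0 = ciphertext = 0xE136B1
s_1 = InvRound(s_0, k_2) = 0x01D9E6
s_2 = InvRound(s_1, k_1) = 0x4A6E2F
s_3 = InvRound(s_2, k_0) = 0xC87ADC

0xC87ADC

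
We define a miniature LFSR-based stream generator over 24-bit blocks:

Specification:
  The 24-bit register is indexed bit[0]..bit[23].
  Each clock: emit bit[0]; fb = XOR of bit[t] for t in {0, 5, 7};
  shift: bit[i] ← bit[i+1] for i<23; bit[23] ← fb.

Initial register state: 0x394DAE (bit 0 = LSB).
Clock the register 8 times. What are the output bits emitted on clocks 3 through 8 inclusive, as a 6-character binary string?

110101

reg_0 = 0x394DAE
clock 1: out=0, reg = 0x1CA6D7
clock 2: out=1, reg = 0x0E536B
clock 3: out=1, reg = 0x0729B5
clock 4: out=1, reg = 0x8394DA
clock 5: out=0, reg = 0xC1CA6D
clock 6: out=1, reg = 0x60E536
clock 7: out=0, reg = 0xB0729B
clock 8: out=1, reg = 0x58394D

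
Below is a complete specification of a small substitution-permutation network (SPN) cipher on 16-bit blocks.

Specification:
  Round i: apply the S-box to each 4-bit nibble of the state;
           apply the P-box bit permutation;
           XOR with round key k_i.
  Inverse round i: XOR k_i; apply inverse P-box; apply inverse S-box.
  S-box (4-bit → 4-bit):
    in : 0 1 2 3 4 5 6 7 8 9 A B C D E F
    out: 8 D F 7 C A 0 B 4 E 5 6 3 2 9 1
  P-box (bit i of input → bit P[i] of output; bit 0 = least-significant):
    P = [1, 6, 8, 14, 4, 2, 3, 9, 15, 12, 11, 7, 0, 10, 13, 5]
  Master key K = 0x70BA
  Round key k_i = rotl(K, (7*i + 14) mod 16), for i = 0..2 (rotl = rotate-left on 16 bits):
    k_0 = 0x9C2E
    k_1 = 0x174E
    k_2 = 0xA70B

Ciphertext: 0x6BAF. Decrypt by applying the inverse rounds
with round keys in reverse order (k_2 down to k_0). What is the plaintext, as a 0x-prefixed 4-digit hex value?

s_0 = ciphertext = 0x6BAF
s_1 = InvRound(s_0, k_2) = 0x51D0
s_2 = InvRound(s_1, k_1) = 0xD02E
s_3 = InvRound(s_2, k_0) = 0xD860

0xD860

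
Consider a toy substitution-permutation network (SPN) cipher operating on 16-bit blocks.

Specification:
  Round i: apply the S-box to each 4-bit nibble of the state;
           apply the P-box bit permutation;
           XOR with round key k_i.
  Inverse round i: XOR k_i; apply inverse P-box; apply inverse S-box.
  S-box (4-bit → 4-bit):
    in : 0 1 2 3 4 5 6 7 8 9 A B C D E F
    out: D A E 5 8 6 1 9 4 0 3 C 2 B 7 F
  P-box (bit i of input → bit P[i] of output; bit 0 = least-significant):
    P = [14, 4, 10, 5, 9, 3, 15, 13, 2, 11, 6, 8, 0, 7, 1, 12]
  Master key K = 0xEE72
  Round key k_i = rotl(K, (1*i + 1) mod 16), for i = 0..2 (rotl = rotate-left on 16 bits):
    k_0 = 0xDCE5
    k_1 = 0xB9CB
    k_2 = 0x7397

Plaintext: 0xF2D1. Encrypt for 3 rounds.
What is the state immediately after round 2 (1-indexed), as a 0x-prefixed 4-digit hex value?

0xDC54

s_0 = plaintext = 0xF2D1
s_1 = Round(s_0, k_0) = 0xE71E
s_2 = Round(s_1, k_1) = 0xDC54
s_3 = Round(s_2, k_2) = 0xEB3E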